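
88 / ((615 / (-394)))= -34672 / 615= -56.38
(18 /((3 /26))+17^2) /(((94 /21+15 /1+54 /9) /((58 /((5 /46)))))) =4986492 /535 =9320.55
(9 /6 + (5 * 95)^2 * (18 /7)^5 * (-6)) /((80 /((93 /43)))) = -475788493790847 /115632160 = -4114672.72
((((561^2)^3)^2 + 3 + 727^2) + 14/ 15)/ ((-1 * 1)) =-14576242809809535159754358027292809/ 15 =-971749520653969010650290500000000.00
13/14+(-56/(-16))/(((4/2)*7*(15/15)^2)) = 33/28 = 1.18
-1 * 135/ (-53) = 135/ 53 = 2.55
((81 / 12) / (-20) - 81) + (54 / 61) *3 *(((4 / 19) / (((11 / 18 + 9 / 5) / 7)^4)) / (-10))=-7304960219373 / 85628867120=-85.31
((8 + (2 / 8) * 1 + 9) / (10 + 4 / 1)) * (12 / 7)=207 / 98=2.11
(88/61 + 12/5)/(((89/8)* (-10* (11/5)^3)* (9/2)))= -46880/65033991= -0.00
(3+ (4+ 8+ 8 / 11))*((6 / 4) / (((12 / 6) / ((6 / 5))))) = 1557 / 110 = 14.15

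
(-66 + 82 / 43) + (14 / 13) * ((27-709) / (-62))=-29206 / 559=-52.25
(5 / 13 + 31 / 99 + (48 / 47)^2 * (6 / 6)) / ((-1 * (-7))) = 706990 / 2842983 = 0.25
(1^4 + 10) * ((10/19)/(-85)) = -22/323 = -0.07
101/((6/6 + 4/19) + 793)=1919/15090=0.13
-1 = -1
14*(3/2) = 21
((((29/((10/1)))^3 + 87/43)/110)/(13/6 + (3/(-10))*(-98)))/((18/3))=0.00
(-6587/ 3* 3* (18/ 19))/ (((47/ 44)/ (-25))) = 130422600/ 893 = 146049.94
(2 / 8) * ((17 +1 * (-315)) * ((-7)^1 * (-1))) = -1043 / 2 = -521.50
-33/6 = -11/2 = -5.50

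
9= 9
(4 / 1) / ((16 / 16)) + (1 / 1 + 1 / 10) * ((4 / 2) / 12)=251 / 60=4.18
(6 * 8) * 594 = 28512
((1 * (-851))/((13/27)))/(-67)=22977/871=26.38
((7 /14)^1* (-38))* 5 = -95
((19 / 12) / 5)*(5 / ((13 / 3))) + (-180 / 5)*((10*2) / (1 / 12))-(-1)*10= -448741 / 52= -8629.63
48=48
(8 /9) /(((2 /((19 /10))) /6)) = 76 /15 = 5.07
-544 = -544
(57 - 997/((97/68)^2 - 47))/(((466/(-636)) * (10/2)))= -98769066/4570295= -21.61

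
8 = 8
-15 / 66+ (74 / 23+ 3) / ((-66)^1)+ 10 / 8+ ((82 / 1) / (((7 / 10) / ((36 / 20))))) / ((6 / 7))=749675 / 3036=246.93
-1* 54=-54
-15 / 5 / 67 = -3 / 67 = -0.04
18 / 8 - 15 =-51 / 4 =-12.75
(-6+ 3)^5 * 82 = -19926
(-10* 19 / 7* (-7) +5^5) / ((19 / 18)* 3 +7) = 19890 / 61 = 326.07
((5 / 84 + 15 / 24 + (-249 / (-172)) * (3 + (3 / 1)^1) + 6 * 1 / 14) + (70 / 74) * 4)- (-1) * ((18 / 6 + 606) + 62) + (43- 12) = 191266729 / 267288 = 715.58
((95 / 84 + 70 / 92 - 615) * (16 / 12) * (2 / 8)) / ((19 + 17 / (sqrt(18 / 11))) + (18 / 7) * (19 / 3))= -292577675 / 43349986 + 140958475 * sqrt(22) / 260099916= -4.21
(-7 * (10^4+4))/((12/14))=-245098/3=-81699.33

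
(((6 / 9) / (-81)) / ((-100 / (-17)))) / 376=-17 / 4568400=-0.00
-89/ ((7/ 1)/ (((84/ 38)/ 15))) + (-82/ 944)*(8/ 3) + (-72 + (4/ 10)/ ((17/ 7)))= -4227259/ 57171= -73.94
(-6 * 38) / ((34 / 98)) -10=-11342 / 17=-667.18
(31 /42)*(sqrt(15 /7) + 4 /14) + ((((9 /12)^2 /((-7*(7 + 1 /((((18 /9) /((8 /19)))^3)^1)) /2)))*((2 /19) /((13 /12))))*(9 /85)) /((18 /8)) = 1646058887 /7809387495 + 31*sqrt(105) /294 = 1.29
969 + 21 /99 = 31984 /33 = 969.21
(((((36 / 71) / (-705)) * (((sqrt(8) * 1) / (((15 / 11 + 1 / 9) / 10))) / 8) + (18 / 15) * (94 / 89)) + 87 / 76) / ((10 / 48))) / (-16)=-244737 / 338200 + 891 * sqrt(2) / 2436010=-0.72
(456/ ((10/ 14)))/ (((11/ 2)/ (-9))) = -57456/ 55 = -1044.65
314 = 314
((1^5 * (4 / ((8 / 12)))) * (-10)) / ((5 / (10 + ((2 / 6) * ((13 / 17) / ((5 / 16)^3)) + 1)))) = -493492 / 2125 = -232.23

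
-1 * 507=-507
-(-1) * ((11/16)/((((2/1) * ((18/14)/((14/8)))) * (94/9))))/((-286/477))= -23373/312832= -0.07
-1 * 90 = -90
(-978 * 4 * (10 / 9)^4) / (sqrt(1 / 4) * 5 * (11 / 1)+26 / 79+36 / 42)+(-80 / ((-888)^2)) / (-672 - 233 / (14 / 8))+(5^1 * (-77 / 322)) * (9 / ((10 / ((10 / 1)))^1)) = -10767539158198477735 / 49253835043146672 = -218.61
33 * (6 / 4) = 99 / 2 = 49.50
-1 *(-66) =66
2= 2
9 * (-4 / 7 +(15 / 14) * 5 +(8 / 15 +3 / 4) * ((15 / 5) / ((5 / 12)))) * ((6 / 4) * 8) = 265086 / 175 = 1514.78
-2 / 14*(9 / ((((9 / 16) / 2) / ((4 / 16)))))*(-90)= 720 / 7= 102.86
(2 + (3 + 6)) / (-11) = -1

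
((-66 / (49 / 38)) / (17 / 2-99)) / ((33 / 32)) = 4864 / 8869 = 0.55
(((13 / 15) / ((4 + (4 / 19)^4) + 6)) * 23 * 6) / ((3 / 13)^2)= 6585250451 / 29327985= 224.54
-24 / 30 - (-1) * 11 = 51 / 5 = 10.20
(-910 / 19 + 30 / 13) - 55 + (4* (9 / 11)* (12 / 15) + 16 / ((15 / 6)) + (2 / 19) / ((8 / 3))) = -4973707 / 54340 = -91.53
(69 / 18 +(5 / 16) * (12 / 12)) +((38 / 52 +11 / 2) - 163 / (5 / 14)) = -1391593 / 3120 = -446.02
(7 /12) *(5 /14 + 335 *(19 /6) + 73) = 11909 /18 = 661.61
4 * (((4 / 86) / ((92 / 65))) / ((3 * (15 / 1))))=26 / 8901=0.00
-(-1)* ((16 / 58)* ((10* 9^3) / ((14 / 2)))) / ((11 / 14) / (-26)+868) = 3032640 / 9162289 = 0.33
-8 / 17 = -0.47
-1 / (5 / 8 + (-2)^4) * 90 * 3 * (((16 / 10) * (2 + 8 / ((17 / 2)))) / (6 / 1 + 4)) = -17280 / 2261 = -7.64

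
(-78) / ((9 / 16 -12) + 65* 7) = -1248 / 7097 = -0.18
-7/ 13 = -0.54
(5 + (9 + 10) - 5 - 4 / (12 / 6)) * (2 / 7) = 34 / 7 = 4.86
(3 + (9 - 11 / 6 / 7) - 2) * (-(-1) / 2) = 409 / 84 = 4.87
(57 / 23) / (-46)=-57 / 1058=-0.05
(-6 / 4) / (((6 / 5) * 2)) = -5 / 8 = -0.62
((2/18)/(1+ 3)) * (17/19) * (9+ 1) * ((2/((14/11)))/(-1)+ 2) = 85/798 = 0.11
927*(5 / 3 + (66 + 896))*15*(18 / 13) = 241196130 / 13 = 18553548.46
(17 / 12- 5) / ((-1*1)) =43 / 12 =3.58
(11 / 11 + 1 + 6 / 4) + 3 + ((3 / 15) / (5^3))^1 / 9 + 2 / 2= 7.50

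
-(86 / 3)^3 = -636056 / 27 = -23557.63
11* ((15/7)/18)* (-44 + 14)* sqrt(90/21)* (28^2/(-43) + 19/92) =19610525* sqrt(210)/193844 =1466.04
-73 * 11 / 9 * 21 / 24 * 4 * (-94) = 264187 / 9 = 29354.11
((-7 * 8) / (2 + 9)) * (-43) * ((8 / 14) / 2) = 688 / 11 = 62.55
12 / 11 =1.09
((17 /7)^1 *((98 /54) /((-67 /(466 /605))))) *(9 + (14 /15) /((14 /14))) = -8262646 /16416675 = -0.50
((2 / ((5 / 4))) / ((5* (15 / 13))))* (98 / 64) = 637 / 1500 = 0.42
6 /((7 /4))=24 /7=3.43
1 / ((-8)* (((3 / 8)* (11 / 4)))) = -4 / 33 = -0.12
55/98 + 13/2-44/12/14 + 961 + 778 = 513265/294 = 1745.80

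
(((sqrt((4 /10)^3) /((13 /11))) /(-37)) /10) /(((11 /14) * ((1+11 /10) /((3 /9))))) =-4 * sqrt(10) /108225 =-0.00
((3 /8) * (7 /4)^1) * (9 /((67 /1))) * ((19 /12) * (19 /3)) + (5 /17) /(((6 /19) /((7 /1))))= 3238151 /437376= 7.40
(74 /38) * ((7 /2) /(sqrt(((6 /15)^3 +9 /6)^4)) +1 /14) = 2.93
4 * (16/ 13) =64/ 13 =4.92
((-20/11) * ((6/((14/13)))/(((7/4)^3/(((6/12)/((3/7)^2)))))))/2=-2.57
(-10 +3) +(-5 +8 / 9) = -11.11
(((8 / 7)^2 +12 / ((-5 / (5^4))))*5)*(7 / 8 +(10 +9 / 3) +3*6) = -23407725 / 98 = -238854.34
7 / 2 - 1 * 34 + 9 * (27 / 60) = -529 / 20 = -26.45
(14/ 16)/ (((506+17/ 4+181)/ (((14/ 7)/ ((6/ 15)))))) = 1/ 158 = 0.01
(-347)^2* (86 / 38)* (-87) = -450450069 / 19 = -23707898.37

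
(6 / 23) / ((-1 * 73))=-6 / 1679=-0.00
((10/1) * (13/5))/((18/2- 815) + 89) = -26/717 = -0.04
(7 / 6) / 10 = 7 / 60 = 0.12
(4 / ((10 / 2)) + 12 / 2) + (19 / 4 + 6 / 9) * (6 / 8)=869 / 80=10.86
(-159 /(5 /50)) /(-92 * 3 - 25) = 1590 /301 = 5.28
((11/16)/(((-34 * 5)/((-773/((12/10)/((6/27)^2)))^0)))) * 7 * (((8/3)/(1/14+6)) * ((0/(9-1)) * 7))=0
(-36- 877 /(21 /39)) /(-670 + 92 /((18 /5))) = 104877 /40600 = 2.58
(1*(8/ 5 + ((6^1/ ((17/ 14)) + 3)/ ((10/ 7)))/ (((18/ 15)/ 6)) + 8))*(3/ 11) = 19071/ 1870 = 10.20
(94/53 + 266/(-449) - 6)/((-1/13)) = 1490762/23797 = 62.64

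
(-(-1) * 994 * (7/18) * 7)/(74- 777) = -24353/6327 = -3.85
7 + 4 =11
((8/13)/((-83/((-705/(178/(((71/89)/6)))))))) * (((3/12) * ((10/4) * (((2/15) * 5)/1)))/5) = 16685/51280554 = 0.00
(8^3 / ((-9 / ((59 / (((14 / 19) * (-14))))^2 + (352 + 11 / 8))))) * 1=-158206880 / 7203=-21964.03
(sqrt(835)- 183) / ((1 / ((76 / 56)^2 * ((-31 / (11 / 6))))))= 6143859 / 1078- 33573 * sqrt(835) / 1078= 4799.37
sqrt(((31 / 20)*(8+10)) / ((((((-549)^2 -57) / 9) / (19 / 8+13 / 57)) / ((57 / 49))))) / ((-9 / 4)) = -sqrt(3465173490) / 2636760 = -0.02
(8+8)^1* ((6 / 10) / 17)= 0.56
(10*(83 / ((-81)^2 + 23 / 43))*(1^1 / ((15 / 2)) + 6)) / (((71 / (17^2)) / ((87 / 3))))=2751884588 / 30048549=91.58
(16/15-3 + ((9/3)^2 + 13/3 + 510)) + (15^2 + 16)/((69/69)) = 3812/5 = 762.40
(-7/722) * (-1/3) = 7/2166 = 0.00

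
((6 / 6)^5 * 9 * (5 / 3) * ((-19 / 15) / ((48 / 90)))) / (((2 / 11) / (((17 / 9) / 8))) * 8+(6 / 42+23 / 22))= -11305 / 2332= -4.85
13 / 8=1.62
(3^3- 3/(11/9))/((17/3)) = 810/187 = 4.33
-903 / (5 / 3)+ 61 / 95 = -10282 / 19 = -541.16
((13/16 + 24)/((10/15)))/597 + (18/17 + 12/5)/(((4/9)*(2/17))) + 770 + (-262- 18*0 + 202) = 24714601/31840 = 776.21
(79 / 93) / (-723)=-79 / 67239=-0.00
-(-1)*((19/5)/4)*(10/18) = 19/36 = 0.53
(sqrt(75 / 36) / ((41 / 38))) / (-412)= -95 * sqrt(3) / 50676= -0.00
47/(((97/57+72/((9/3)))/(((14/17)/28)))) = 0.05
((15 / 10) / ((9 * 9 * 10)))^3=0.00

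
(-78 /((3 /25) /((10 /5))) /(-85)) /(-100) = -13 /85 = -0.15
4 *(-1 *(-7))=28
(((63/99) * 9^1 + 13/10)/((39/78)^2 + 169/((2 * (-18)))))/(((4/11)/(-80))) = 6957/20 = 347.85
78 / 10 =39 / 5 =7.80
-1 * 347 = -347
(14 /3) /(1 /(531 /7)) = 354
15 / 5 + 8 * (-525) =-4197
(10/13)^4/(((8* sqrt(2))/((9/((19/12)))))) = 67500* sqrt(2)/542659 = 0.18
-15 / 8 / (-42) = 5 / 112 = 0.04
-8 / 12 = -2 / 3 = -0.67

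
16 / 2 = 8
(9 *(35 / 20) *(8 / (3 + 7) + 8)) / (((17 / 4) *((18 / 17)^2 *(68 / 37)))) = 2849 / 180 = 15.83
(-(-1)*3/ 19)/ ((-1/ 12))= -36/ 19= -1.89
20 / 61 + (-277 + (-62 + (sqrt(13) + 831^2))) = sqrt(13) + 42103562 / 61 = 690225.93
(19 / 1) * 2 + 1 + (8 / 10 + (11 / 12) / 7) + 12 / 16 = 8543 / 210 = 40.68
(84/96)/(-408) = -7/3264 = -0.00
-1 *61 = -61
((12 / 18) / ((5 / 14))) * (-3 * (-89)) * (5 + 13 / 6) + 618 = 62848 / 15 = 4189.87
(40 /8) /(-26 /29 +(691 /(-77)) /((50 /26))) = -279125 /310557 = -0.90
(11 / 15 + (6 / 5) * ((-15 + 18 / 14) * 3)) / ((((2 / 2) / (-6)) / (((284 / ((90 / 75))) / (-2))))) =-725194 / 21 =-34533.05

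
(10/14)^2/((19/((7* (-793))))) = -19825/133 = -149.06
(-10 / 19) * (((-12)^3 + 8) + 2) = 17180 / 19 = 904.21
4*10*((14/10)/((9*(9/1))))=0.69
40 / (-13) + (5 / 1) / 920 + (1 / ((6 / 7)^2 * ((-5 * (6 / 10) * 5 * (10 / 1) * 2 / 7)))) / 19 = -188553107 / 61354800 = -3.07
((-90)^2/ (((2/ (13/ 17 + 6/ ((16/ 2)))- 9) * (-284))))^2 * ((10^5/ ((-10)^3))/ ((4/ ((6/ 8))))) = -3262764796875/ 12616231684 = -258.62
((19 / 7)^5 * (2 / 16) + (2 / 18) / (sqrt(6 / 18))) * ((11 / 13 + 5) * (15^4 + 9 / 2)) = 427538 * sqrt(3) / 13 + 4763818864179 / 873964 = 5507781.07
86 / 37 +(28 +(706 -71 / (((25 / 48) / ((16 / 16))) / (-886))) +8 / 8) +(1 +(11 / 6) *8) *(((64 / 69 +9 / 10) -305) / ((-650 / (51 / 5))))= 10088740620107 / 82972500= 121591.38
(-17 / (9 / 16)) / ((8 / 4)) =-136 / 9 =-15.11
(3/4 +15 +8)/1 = 95/4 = 23.75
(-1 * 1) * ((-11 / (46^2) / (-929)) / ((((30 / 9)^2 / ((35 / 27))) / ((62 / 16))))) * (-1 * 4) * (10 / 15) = 2387 / 353837520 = 0.00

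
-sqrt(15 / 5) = -sqrt(3) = -1.73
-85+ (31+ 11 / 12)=-637 / 12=-53.08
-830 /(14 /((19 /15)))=-1577 /21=-75.10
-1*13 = -13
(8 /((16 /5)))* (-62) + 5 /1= -150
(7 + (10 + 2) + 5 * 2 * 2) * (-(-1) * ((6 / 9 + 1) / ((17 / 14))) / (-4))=-455 / 34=-13.38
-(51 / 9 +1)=-6.67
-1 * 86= -86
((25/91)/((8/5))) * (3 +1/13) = 625/1183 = 0.53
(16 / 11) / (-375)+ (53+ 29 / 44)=885311 / 16500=53.66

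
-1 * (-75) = 75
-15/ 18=-5/ 6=-0.83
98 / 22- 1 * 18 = -13.55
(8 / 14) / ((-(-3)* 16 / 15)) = 0.18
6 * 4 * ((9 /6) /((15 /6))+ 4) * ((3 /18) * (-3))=-276 /5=-55.20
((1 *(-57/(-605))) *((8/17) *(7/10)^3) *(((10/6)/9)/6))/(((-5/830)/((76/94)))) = -20554618/326291625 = -0.06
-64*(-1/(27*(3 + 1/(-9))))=32/39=0.82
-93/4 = -23.25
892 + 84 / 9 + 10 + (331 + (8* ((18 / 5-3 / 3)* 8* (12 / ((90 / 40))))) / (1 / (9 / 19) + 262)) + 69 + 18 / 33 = 1315.24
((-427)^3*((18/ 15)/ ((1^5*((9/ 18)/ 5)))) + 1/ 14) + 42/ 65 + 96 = -850170866347/ 910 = -934253699.28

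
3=3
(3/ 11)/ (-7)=-3/ 77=-0.04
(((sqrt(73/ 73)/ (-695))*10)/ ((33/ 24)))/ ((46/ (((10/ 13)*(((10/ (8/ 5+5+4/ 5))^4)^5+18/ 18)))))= -764789251818332892698134900302944080/ 10570928980371148596237881329965599971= -0.07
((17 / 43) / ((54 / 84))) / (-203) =-34 / 11223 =-0.00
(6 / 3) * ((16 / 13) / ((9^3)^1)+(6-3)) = 6.00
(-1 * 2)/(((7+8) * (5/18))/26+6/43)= -13416/2011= -6.67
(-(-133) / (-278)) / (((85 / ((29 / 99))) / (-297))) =0.49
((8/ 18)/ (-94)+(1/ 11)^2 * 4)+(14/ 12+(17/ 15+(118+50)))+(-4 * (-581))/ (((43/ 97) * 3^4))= 46558421023/ 198078210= 235.05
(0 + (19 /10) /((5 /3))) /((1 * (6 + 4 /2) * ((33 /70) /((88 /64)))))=133 /320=0.42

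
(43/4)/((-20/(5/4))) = -43/64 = -0.67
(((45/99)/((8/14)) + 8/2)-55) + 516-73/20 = 25418/55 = 462.15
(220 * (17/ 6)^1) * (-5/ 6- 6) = -38335/ 9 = -4259.44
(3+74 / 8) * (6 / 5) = 14.70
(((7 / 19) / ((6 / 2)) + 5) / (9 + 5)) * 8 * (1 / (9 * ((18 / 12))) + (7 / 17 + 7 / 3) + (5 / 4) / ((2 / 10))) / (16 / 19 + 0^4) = 1215523 / 38556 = 31.53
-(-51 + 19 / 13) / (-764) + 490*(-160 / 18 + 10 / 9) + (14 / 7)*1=-85123655 / 22347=-3809.18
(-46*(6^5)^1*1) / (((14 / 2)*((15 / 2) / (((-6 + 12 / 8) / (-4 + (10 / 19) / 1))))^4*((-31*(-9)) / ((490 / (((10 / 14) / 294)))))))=-9326944691568 / 283669375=-32879.63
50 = 50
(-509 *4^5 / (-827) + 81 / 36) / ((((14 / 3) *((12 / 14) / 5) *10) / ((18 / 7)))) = 2690109 / 13232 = 203.30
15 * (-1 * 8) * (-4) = 480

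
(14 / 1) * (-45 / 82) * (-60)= 18900 / 41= 460.98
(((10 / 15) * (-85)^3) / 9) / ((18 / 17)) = -10440125 / 243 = -42963.48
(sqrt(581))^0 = 1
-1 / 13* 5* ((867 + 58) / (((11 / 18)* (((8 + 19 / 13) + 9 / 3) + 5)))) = -33.34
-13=-13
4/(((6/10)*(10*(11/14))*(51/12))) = 112/561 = 0.20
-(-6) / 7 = 6 / 7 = 0.86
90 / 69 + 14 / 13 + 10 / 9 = 9398 / 2691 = 3.49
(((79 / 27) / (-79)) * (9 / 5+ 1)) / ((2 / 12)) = -28 / 45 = -0.62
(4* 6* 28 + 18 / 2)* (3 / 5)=2043 / 5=408.60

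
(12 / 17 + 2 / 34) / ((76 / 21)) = 273 / 1292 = 0.21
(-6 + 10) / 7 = 4 / 7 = 0.57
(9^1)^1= 9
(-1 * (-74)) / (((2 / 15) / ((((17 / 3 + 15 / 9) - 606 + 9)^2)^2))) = 1811686549639385 / 27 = 67099501838495.74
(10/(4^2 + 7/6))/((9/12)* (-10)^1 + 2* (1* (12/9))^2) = -1080/7313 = -0.15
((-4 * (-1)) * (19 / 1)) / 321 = 76 / 321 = 0.24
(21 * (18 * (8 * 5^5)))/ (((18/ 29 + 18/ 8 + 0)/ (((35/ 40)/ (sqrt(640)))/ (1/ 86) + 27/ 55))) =657720000/ 407 + 114568125 * sqrt(10)/ 37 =11407809.45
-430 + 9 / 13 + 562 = 1725 / 13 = 132.69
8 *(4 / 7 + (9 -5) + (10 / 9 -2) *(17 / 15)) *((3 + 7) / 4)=13472 / 189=71.28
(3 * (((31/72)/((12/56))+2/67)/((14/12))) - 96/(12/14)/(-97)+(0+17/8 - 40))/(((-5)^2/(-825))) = 378042775/363944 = 1038.74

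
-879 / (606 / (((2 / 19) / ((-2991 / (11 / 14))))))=3223 / 80356206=0.00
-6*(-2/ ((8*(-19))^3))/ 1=-0.00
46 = 46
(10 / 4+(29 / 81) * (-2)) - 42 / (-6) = 1423 / 162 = 8.78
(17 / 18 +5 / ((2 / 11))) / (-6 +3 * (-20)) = -128 / 297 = -0.43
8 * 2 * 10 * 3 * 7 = 3360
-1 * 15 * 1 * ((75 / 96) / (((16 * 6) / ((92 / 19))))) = -2875 / 4864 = -0.59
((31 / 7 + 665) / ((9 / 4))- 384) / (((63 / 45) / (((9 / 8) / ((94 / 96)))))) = -163440 / 2303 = -70.97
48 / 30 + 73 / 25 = 113 / 25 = 4.52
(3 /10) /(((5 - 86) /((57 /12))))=-19 /1080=-0.02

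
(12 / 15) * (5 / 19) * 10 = 40 / 19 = 2.11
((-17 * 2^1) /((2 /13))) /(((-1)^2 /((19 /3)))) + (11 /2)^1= -8365 /6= -1394.17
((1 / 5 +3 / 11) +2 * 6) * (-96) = -1197.38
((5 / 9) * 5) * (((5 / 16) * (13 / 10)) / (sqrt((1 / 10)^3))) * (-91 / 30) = -29575 * sqrt(10) / 864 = -108.25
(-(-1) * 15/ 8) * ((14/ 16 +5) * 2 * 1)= 705/ 32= 22.03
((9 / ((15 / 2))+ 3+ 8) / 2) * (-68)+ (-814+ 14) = -6074 / 5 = -1214.80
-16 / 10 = -8 / 5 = -1.60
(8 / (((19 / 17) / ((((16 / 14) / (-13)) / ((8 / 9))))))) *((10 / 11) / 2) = -6120 / 19019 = -0.32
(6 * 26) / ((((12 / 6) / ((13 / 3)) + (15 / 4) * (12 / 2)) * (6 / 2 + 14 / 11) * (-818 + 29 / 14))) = -208208 / 106839319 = -0.00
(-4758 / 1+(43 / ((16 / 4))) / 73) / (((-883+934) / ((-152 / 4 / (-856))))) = -26396567 / 6373776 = -4.14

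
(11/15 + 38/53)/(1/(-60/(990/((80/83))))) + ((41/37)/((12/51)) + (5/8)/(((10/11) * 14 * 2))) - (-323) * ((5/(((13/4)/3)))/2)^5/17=3345411337218811375/2680313885016768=1248.14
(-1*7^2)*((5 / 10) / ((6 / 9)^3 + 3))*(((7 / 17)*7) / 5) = -4.28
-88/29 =-3.03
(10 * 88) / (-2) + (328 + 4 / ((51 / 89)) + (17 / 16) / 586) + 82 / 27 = -438882757 / 4303584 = -101.98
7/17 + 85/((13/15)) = 21766/221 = 98.49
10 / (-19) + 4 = 66 / 19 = 3.47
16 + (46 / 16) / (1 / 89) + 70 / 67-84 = 101261 / 536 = 188.92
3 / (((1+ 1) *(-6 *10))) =-0.02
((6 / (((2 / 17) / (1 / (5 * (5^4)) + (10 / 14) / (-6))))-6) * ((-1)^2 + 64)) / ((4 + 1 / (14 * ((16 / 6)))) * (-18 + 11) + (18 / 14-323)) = 2.24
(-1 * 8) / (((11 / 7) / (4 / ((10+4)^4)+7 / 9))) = -134474 / 33957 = -3.96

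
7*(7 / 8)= 49 / 8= 6.12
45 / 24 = 15 / 8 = 1.88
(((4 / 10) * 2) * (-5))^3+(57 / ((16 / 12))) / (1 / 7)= 941 / 4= 235.25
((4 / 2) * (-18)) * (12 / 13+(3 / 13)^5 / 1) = -12347100 / 371293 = -33.25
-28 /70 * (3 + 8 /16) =-7 /5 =-1.40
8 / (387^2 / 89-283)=356 / 62291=0.01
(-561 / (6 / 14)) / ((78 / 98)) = -64141 / 39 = -1644.64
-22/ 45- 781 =-35167/ 45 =-781.49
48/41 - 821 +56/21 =-100511/123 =-817.16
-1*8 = -8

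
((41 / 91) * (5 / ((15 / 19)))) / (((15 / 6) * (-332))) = -779 / 226590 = -0.00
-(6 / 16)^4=-81 / 4096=-0.02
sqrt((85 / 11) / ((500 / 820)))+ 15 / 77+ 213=216.75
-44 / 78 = -22 / 39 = -0.56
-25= -25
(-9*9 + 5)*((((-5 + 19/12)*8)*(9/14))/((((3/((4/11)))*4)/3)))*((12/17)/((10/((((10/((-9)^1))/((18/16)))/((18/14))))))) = -99712/15147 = -6.58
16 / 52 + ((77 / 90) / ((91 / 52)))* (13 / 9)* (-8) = -28124 / 5265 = -5.34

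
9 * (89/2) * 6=2403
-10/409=-0.02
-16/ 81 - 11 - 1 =-988/ 81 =-12.20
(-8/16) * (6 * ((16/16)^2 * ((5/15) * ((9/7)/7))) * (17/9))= -17/49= -0.35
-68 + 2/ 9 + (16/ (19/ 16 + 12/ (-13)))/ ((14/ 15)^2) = 8170/ 4851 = 1.68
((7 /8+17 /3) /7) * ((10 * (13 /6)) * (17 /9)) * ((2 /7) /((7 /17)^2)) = 50137165 /777924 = 64.45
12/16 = 3/4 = 0.75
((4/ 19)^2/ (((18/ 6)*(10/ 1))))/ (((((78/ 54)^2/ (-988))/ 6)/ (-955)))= 990144/ 247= 4008.68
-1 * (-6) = 6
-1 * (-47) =47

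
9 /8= 1.12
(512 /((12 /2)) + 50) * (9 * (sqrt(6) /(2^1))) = 609 * sqrt(6) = 1491.74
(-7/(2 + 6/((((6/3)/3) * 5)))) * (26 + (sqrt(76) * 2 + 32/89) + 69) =-297045/1691 - 140 * sqrt(19)/19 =-207.78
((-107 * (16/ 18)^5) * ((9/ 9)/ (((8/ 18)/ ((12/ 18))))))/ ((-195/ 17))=29802496/ 3838185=7.76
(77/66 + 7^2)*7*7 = 14749/6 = 2458.17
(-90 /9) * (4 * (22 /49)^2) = -19360 /2401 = -8.06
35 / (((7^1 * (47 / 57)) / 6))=1710 / 47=36.38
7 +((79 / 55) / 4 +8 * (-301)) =-528141 / 220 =-2400.64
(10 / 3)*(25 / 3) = 250 / 9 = 27.78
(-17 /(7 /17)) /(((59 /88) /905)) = -55728.72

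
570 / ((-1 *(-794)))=285 / 397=0.72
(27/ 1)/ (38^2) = 27/ 1444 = 0.02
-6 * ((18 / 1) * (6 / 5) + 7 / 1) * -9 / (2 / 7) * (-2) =-54054 / 5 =-10810.80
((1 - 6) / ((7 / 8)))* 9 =-360 / 7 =-51.43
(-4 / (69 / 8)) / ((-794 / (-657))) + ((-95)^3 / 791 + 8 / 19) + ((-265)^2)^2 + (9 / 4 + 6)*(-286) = 1353510456986703223 / 274459598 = 4931547181.62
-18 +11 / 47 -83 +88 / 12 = -93.43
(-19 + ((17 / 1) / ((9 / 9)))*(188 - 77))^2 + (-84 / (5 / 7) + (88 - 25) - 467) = 17444512 / 5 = 3488902.40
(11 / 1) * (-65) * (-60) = 42900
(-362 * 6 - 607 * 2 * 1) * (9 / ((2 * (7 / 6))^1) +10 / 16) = -424943 / 28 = -15176.54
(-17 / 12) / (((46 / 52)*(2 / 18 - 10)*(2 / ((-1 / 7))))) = -0.01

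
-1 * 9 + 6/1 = -3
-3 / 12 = -1 / 4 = -0.25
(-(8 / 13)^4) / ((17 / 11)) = -45056 / 485537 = -0.09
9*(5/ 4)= 45/ 4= 11.25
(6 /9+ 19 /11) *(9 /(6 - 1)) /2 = 237 /110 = 2.15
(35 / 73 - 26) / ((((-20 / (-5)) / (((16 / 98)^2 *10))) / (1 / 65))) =-59616 / 2278549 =-0.03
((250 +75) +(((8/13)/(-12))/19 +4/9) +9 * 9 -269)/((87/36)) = 1222132/21489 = 56.87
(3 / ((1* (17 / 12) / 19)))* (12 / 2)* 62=254448 / 17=14967.53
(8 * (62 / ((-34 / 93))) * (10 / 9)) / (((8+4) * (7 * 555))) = -3844 / 118881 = -0.03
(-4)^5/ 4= -256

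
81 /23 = 3.52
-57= -57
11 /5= 2.20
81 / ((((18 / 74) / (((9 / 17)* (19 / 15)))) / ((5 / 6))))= 6327 / 34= 186.09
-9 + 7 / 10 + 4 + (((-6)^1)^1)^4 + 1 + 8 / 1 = 13007 / 10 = 1300.70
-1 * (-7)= 7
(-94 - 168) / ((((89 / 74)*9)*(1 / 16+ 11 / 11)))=-310208 / 13617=-22.78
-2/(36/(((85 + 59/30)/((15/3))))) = -2609/2700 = -0.97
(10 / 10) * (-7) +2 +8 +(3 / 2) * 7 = 27 / 2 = 13.50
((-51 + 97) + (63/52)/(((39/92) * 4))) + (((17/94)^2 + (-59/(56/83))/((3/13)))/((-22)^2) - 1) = 1363921433597/30355477152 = 44.93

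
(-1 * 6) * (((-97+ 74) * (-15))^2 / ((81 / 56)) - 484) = -1472488 / 3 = -490829.33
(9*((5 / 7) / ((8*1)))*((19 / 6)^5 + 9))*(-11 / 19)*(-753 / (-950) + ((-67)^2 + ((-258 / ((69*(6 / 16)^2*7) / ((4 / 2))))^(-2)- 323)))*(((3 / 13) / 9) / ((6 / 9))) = -6717062467058534784523 / 275149777199431680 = -24412.39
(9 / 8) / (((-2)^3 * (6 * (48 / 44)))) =-11 / 512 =-0.02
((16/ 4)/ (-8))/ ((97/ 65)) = -65/ 194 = -0.34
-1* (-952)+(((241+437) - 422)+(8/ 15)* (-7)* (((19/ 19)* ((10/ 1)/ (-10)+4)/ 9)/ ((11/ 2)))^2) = 19732456/ 16335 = 1207.99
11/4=2.75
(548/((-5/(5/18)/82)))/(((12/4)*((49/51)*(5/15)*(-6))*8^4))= 95489/903168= 0.11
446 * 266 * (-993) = -117805548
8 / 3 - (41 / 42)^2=3023 / 1764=1.71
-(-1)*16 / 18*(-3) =-8 / 3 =-2.67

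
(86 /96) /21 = 43 /1008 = 0.04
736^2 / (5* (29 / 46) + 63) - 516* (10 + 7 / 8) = 15684443 / 6086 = 2577.13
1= 1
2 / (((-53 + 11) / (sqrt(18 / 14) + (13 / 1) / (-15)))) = 13 / 315 - sqrt(7) / 49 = -0.01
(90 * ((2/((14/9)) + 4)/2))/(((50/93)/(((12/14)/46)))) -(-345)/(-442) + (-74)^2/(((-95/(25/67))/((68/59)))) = -1620556088498/93533375845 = -17.33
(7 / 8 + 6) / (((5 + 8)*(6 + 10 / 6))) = 165 / 2392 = 0.07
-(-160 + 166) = -6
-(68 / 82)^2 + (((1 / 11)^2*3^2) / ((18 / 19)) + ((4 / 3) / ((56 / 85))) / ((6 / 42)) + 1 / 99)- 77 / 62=1398934627 / 113497758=12.33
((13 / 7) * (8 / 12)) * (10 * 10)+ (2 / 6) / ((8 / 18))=10463 / 84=124.56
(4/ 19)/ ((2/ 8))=16/ 19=0.84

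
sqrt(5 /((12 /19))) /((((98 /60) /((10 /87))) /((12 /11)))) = 0.22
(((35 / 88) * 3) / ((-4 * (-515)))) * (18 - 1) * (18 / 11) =3213 / 199408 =0.02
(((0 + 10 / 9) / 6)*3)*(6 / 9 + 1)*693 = 1925 / 3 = 641.67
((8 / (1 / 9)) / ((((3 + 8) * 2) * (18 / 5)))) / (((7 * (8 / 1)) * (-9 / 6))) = -5 / 462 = -0.01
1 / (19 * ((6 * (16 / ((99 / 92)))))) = 33 / 55936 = 0.00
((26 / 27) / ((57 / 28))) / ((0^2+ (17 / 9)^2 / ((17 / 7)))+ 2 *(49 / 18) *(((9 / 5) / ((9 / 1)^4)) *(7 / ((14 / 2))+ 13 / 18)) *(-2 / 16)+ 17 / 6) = 42456960 / 386137019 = 0.11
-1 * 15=-15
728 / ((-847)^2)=104 / 102487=0.00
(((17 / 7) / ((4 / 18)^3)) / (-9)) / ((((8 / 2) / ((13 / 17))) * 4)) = -1053 / 896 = -1.18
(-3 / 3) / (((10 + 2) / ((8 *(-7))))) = 14 / 3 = 4.67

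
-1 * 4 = -4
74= 74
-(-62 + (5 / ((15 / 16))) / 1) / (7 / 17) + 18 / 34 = 49319 / 357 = 138.15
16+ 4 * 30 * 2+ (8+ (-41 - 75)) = 148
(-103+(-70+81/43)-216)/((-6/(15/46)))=41615/1978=21.04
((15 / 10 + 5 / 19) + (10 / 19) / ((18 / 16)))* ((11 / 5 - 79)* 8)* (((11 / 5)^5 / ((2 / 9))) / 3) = -31457769728 / 296875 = -105963.01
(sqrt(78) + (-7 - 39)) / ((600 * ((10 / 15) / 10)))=-23 / 20 + sqrt(78) / 40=-0.93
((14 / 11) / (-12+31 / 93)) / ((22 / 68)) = -0.34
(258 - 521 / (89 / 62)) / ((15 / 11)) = -20548 / 267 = -76.96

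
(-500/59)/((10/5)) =-250/59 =-4.24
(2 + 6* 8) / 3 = 50 / 3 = 16.67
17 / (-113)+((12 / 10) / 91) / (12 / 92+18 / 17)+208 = 1656509041 / 7969325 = 207.86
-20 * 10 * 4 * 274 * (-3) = 657600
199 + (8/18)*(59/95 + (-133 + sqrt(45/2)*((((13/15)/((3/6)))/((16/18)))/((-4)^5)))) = 39947/285 - 13*sqrt(10)/10240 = 140.16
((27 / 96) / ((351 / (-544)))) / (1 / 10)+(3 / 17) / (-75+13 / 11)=-2347967 / 538356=-4.36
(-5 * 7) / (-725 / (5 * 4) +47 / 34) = 2380 / 2371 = 1.00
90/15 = 6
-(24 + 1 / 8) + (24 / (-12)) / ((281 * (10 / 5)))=-54241 / 2248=-24.13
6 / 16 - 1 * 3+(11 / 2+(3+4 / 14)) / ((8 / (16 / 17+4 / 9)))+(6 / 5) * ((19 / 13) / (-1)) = -530399 / 185640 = -2.86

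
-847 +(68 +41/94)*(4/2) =-33376/47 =-710.13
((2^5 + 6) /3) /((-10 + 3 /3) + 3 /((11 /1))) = -209 /144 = -1.45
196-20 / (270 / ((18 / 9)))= 5288 / 27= 195.85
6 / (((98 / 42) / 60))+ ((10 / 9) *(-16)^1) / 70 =9704 / 63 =154.03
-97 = -97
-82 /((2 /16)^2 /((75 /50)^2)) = -11808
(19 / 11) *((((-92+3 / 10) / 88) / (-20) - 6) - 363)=-637.27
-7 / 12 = -0.58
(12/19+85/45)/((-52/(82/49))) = -17671/217854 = -0.08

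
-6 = -6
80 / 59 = 1.36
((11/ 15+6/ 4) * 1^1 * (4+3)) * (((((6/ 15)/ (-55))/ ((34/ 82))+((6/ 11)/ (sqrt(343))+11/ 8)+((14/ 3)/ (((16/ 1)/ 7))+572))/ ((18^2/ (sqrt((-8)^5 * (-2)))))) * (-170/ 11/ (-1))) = 145792 * sqrt(7)/ 68607+242228302064/ 2205225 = 109848.52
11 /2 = 5.50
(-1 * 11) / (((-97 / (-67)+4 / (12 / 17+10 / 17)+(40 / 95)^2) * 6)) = -2926627 / 7528278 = -0.39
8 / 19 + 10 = 198 / 19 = 10.42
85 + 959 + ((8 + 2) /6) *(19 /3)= 9491 /9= 1054.56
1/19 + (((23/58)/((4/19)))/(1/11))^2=439091555/1022656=429.36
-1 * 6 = -6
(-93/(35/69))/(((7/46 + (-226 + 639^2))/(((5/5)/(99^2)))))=-32798/715509149355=-0.00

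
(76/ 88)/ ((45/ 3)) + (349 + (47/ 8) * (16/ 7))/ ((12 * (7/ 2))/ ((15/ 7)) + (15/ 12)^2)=67201969/ 3910830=17.18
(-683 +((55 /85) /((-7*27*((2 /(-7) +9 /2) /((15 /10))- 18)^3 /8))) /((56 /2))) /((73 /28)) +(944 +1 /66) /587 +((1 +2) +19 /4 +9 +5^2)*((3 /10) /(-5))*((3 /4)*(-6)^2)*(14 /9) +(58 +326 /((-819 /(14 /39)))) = -301850300050309072679 /980933836752054900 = -307.72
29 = 29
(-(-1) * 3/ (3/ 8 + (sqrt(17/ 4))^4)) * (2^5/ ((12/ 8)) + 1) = 1072/ 295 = 3.63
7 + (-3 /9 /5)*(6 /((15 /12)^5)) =107327 /15625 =6.87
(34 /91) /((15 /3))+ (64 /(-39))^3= -9019898 /2076165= -4.34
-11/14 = -0.79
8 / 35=0.23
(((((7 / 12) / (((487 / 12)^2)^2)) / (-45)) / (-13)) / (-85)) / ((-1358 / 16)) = 1536 / 30145317439603925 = 0.00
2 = 2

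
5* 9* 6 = 270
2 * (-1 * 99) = -198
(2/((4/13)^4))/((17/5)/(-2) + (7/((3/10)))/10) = 428415/1216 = 352.31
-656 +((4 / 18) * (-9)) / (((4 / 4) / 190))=-1036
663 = 663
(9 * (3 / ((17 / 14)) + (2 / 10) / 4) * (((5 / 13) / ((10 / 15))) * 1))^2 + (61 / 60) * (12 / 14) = 18834803867 / 109403840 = 172.16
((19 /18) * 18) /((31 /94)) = 57.61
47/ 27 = 1.74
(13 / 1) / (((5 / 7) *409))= 91 / 2045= 0.04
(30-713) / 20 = -683 / 20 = -34.15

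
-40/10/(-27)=4/27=0.15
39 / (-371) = -39 / 371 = -0.11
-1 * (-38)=38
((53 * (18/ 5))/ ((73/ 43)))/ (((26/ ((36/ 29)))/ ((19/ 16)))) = 3507381/ 550420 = 6.37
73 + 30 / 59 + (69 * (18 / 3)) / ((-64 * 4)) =542923 / 7552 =71.89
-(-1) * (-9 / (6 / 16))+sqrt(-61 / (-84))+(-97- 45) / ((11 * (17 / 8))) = -5624 / 187+sqrt(1281) / 42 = -29.22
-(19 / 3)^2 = -361 / 9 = -40.11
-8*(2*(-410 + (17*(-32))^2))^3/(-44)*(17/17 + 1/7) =42904844390718464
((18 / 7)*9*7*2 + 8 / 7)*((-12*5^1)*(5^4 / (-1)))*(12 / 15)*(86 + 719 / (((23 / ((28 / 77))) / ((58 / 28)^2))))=114083657880000 / 86779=1314645915.26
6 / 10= 3 / 5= 0.60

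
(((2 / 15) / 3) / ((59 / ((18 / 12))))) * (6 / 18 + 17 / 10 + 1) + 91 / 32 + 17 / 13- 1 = 3.15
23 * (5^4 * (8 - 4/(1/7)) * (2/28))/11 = -143750/77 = -1866.88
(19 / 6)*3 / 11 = 19 / 22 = 0.86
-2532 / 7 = -361.71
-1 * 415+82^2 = 6309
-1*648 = -648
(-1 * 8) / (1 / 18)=-144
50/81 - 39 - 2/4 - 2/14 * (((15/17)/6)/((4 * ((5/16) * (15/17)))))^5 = -413371939/10631250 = -38.88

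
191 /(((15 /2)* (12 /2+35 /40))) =3056 /825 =3.70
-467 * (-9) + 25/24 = 100897/24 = 4204.04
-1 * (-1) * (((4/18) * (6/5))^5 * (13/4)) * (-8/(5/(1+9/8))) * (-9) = 56576/421875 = 0.13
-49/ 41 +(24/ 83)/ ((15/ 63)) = 329/ 17015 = 0.02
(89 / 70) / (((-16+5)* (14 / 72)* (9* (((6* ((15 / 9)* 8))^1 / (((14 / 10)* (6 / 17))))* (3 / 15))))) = -267 / 130900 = -0.00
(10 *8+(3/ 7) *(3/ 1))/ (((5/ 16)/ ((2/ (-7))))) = -18208/ 245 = -74.32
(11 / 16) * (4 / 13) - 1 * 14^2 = -10181 / 52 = -195.79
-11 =-11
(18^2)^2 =104976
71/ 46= 1.54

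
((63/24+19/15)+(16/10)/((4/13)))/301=1091/36120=0.03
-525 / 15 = -35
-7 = -7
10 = 10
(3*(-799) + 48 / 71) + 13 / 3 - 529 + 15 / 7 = -4352002 / 1491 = -2918.85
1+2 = 3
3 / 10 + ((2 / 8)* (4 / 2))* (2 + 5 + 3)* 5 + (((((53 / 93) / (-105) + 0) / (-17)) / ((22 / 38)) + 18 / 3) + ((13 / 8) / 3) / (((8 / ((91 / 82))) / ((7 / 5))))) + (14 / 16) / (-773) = 46527599402897 / 1481552924544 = 31.40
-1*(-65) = 65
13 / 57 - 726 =-41369 / 57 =-725.77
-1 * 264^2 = -69696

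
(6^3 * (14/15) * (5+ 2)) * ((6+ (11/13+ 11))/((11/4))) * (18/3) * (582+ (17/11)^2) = 2778080191488/86515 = 32110965.63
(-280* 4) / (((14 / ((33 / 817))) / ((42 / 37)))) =-3.67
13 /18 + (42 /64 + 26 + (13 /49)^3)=928295101 /33882912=27.40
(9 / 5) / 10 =9 / 50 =0.18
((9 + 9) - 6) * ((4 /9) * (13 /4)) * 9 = 156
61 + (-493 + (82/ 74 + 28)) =-14907/ 37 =-402.89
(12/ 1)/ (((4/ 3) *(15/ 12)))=7.20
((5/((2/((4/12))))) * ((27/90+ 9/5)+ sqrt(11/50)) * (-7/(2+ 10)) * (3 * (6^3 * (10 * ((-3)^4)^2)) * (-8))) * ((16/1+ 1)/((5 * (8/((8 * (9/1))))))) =505931832 * sqrt(22)+ 10624568472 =12997599110.21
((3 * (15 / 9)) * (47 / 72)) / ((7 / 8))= 235 / 63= 3.73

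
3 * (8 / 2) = 12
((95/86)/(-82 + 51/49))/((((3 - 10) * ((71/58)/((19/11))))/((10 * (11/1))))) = 3664150/12111251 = 0.30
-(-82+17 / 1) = 65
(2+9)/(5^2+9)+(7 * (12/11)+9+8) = 9335/374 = 24.96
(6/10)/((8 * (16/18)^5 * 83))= 177147/108789760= 0.00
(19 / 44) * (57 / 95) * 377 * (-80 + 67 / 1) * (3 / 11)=-838071 / 2420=-346.31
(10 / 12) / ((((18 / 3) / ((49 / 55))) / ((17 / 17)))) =49 / 396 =0.12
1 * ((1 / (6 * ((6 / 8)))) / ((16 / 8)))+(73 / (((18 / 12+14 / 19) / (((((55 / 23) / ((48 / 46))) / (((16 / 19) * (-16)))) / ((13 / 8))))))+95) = 91.70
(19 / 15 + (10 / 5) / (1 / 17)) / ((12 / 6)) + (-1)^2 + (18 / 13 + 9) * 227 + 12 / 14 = 6488659 / 2730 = 2376.80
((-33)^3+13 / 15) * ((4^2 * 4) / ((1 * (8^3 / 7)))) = -1886647 / 60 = -31444.12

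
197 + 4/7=1383/7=197.57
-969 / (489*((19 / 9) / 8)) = -1224 / 163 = -7.51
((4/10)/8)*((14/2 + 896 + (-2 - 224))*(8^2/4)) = 2708/5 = 541.60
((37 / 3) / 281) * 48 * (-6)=-12.64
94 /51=1.84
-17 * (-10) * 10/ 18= 850/ 9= 94.44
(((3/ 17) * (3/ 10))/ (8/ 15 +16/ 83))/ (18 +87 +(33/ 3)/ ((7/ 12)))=5229/ 8882704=0.00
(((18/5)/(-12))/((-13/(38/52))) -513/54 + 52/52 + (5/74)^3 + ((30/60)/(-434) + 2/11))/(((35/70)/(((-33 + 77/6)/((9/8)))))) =24880946404897/83591886105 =297.65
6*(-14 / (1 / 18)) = -1512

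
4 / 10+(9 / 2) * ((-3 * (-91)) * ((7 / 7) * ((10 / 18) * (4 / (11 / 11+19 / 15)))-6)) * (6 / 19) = -3144314 / 1615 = -1946.94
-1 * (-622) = 622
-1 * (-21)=21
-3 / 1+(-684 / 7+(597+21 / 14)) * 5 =35013 / 14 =2500.93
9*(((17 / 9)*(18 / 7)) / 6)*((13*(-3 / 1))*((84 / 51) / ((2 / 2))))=-468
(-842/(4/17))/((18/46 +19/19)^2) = -3786053/2048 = -1848.66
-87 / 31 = -2.81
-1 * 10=-10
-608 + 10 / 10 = -607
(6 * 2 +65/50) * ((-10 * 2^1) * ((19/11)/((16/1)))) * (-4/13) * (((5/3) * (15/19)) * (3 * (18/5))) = 17955/143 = 125.56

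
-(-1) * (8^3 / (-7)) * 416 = -212992 / 7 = -30427.43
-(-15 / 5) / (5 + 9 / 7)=21 / 44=0.48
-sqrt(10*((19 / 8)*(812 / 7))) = -sqrt(2755) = -52.49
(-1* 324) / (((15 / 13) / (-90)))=25272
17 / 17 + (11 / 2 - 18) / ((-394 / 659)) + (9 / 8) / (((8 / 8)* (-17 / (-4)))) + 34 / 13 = 24.79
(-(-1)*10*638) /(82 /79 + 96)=252010 /3833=65.75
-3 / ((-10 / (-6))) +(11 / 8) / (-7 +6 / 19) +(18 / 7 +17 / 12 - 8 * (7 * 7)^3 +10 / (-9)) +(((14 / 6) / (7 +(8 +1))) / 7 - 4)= -602440164659 / 640080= -941195.11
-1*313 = -313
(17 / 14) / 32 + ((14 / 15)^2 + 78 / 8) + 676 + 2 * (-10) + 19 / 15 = 67326913 / 100800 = 667.93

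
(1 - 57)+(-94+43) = -107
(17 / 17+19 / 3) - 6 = 4 / 3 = 1.33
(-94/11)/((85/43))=-4.32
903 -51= 852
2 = 2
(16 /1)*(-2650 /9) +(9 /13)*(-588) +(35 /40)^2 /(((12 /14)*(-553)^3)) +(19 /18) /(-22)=-138569881018607 /27073757568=-5118.24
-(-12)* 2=24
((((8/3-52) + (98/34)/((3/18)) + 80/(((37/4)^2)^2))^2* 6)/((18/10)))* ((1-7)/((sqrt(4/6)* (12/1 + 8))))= -4685884748210572418* sqrt(6)/9135959059648521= -1256.36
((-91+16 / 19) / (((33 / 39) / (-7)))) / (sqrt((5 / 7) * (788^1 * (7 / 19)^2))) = 22269 * sqrt(6895) / 21670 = 85.33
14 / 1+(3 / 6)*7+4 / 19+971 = 37571 / 38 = 988.71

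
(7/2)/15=7/30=0.23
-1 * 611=-611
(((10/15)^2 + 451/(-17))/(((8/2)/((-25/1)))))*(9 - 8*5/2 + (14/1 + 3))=99775/102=978.19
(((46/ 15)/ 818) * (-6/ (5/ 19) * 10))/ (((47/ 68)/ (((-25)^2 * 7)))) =-104006000/ 19223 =-5410.50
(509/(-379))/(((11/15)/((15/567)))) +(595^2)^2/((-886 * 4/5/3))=-493777807065913025/930820968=-530475595.24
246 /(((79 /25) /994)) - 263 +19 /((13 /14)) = 79221213 /1027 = 77138.47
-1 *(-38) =38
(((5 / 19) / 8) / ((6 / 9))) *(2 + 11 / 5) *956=15057 / 76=198.12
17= 17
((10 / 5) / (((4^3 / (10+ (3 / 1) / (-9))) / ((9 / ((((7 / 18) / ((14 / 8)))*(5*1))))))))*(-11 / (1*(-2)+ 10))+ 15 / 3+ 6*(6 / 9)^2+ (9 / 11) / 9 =371131 / 84480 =4.39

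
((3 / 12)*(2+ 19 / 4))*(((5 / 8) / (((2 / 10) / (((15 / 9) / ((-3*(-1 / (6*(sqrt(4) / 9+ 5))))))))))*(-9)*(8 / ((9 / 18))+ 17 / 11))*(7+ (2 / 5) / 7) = -504120825 / 4928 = -102297.25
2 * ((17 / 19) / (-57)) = -34 / 1083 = -0.03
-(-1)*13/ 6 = 13/ 6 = 2.17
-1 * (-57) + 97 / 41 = 2434 / 41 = 59.37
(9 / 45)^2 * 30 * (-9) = -54 / 5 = -10.80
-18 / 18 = -1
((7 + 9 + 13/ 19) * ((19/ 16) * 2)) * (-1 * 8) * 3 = -951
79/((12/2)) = 79/6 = 13.17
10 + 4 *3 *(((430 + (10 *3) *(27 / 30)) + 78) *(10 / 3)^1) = 21410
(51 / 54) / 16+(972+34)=289745 / 288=1006.06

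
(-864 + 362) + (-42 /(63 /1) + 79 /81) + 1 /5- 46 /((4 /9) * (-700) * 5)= -501.46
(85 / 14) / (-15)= -17 / 42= -0.40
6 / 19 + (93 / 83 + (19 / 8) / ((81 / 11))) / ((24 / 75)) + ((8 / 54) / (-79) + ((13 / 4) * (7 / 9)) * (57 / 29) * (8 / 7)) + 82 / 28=1760750485997 / 131105169216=13.43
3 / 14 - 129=-1803 / 14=-128.79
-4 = -4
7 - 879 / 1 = -872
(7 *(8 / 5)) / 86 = 28 / 215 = 0.13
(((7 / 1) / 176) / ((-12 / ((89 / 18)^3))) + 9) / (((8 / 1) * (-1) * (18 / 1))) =-105919873 / 1773674496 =-0.06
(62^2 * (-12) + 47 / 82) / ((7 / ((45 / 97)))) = -170210205 / 55678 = -3057.05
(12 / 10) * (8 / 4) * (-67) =-804 / 5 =-160.80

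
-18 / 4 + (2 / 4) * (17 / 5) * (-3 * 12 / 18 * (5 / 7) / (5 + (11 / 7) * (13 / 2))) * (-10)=-1237 / 426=-2.90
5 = 5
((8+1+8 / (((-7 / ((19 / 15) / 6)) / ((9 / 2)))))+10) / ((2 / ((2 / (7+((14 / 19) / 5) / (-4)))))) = 7942 / 3087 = 2.57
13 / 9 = 1.44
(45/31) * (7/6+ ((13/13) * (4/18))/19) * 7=455/38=11.97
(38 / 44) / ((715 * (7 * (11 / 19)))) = 361 / 1211210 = 0.00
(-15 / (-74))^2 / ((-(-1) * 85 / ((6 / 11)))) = 135 / 512006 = 0.00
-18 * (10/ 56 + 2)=-549/ 14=-39.21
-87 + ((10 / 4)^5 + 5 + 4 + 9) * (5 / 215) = -116011 / 1376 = -84.31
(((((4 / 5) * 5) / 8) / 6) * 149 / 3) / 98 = 149 / 3528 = 0.04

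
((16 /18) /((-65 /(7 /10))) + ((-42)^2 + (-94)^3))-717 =-2426395753 /2925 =-829537.01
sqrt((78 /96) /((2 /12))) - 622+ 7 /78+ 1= -48431 /78+ sqrt(78) /4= -618.70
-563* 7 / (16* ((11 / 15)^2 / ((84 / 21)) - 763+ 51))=886725 / 2562716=0.35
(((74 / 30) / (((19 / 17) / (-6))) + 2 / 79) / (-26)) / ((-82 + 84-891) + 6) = -49596 / 86149895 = -0.00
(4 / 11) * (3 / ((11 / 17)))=204 / 121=1.69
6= 6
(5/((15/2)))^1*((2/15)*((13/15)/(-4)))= -13/675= -0.02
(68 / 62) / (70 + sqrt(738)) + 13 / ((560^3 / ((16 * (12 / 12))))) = 13062278643 / 708072736000-51 * sqrt(82) / 64511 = 0.01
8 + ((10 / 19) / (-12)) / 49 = 44683 / 5586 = 8.00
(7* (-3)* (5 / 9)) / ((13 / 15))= -175 / 13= -13.46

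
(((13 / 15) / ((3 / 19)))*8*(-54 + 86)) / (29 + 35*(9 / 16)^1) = 53248 / 1845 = 28.86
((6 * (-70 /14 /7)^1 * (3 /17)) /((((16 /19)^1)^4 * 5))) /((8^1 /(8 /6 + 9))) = -12119853 /31195136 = -0.39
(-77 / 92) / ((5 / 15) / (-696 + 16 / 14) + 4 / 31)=-6.51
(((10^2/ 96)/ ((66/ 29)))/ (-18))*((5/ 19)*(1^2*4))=-3625/ 135432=-0.03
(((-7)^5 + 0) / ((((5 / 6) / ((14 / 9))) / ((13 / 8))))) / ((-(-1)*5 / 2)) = -1529437 / 75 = -20392.49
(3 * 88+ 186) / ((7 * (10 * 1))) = 45 / 7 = 6.43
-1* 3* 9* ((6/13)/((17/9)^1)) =-1458/221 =-6.60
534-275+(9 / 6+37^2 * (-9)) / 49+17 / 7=981 / 98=10.01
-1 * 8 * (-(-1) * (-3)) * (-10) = -240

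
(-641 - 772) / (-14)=1413 / 14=100.93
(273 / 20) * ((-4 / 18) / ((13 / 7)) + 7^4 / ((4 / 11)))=21630217 / 240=90125.90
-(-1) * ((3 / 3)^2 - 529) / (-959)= 528 / 959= 0.55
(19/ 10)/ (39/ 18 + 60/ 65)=741/ 1205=0.61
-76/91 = -0.84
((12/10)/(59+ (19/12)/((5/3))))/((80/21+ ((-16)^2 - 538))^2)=2646/10230156959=0.00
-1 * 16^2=-256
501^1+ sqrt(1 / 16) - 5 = 1985 / 4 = 496.25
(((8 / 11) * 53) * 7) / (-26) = -1484 / 143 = -10.38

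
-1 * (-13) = 13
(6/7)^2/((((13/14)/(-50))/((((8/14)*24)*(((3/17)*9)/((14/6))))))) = -27993600/75803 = -369.29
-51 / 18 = -17 / 6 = -2.83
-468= -468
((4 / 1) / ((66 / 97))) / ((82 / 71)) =6887 / 1353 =5.09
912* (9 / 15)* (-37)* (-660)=13362624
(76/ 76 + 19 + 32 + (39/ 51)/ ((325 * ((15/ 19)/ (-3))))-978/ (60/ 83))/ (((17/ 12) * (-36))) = 5528863/ 216750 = 25.51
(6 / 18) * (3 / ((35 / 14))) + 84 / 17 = 454 / 85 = 5.34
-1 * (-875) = 875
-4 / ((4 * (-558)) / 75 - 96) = 25 / 786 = 0.03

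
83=83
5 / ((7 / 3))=15 / 7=2.14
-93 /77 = -1.21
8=8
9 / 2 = 4.50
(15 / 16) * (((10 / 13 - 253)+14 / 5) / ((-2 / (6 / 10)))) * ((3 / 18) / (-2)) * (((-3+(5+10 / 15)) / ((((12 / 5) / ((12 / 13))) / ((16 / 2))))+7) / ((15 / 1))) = -9614309 / 1622400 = -5.93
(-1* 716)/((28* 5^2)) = -179/175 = -1.02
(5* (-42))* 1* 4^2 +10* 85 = -2510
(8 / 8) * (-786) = -786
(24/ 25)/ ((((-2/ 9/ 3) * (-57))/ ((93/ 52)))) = 2511/ 6175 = 0.41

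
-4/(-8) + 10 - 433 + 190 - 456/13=-6957/26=-267.58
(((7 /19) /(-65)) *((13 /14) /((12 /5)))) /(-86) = 1 /39216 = 0.00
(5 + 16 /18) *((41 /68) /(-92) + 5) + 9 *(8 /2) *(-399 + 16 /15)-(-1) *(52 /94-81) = -21135962471 /1470160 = -14376.64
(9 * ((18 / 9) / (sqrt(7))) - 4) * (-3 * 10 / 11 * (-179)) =-21480 / 11 + 96660 * sqrt(7) / 77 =1368.55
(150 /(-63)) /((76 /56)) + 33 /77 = -529 /399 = -1.33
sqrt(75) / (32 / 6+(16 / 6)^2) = 0.70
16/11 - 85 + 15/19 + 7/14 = -82.26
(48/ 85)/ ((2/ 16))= 384/ 85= 4.52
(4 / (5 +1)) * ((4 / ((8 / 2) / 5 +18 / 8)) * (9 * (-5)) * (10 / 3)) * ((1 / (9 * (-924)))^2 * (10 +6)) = -0.00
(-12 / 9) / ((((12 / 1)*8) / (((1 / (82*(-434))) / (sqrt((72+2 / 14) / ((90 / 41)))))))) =sqrt(57974) / 3536877792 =0.00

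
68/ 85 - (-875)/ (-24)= -4279/ 120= -35.66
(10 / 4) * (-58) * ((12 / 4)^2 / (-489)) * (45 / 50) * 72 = 28188 / 163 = 172.93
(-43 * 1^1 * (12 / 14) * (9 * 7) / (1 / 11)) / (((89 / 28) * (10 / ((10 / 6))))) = -119196 / 89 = -1339.28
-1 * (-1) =1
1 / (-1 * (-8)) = 1 / 8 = 0.12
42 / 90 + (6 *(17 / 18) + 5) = 11.13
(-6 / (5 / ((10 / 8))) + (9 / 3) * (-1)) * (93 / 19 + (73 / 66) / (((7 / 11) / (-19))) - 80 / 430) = 2914815 / 22876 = 127.42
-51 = -51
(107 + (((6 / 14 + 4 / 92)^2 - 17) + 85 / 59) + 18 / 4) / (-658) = -294133209 / 2012610124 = -0.15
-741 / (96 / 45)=-11115 / 32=-347.34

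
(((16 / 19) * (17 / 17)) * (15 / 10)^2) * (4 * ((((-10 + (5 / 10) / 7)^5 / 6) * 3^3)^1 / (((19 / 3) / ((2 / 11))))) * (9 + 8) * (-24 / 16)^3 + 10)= 5787546304131243 / 1067849552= 5419814.33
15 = 15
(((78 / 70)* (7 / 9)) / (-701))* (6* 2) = -52 / 3505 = -0.01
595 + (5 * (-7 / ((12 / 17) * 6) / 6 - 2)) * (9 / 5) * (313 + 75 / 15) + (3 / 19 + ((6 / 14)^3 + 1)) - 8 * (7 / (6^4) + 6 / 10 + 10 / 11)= -1376931207709 / 232265880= -5928.25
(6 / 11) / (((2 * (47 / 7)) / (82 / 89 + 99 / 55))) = 25431 / 230065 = 0.11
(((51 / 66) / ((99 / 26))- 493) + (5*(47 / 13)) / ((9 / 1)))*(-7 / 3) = 1145.17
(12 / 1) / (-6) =-2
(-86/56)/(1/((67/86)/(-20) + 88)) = -151293/1120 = -135.08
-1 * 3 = -3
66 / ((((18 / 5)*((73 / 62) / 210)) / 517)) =123407900 / 73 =1690519.18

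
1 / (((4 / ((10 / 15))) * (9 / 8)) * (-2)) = -0.07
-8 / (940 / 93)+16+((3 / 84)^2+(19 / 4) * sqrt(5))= 19 * sqrt(5) / 4+2802251 / 184240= 25.83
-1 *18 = -18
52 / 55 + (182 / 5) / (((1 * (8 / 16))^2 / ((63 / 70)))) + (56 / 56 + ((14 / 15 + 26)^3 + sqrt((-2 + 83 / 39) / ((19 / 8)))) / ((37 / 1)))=2 * sqrt(7410) / 27417 + 908004049 / 1373625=661.03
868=868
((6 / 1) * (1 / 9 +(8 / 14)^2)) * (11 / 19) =4246 / 2793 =1.52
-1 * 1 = -1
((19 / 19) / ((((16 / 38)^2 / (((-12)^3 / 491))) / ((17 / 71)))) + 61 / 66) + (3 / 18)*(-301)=-62117192 / 1150413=-54.00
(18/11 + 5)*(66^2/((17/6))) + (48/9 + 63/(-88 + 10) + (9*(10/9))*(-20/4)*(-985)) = 78840445/1326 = 59457.35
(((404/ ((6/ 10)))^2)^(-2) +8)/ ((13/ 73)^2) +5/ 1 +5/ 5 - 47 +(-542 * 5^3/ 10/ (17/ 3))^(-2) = 392908369802099943309577/ 1859830106058905760000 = 211.26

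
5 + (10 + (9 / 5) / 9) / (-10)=199 / 50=3.98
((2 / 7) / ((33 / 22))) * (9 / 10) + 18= 636 / 35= 18.17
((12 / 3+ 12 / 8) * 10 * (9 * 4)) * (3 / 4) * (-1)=-1485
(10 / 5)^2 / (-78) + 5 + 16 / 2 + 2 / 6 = 518 / 39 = 13.28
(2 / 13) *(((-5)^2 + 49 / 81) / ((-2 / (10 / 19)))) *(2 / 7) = -41480 / 140049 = -0.30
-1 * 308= -308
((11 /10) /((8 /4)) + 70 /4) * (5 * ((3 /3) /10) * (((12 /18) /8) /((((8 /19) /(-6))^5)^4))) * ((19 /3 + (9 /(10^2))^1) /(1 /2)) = 10130794841857813125837669994882907706183 /8796093022208000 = 1151738029177273929899192.00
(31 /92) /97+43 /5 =383887 /44620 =8.60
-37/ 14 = -2.64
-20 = -20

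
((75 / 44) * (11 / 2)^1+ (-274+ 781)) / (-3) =-1377 / 8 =-172.12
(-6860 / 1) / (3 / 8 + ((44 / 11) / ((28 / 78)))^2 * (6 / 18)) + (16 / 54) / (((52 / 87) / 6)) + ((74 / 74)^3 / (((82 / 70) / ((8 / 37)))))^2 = -78976320708172 / 489767228847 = -161.25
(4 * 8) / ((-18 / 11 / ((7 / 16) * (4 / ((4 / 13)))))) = -1001 / 9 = -111.22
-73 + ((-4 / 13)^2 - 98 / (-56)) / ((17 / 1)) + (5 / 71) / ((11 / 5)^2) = -72.88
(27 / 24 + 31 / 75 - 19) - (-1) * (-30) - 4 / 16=-28627 / 600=-47.71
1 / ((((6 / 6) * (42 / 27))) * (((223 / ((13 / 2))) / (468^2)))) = 6406452 / 1561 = 4104.07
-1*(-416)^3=71991296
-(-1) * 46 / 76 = 23 / 38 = 0.61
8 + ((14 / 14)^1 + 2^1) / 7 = 59 / 7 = 8.43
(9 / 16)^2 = 81 / 256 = 0.32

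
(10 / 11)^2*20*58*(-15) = -1740000 / 121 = -14380.17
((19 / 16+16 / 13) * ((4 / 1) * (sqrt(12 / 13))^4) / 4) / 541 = 4527 / 1188577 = 0.00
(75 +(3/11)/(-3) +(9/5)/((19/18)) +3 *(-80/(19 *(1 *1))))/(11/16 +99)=1069792/1666775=0.64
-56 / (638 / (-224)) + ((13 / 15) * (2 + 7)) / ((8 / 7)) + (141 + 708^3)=4528461214247 / 12760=354895079.49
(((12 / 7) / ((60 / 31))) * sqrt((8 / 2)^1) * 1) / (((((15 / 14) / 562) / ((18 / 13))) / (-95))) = -7944432 / 65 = -122222.03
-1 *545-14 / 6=-1642 / 3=-547.33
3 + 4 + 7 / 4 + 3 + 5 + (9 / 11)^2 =8431 / 484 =17.42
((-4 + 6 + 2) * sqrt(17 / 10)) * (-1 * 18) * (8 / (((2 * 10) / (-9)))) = 648 * sqrt(170) / 25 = 337.96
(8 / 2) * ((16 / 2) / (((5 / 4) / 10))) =256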